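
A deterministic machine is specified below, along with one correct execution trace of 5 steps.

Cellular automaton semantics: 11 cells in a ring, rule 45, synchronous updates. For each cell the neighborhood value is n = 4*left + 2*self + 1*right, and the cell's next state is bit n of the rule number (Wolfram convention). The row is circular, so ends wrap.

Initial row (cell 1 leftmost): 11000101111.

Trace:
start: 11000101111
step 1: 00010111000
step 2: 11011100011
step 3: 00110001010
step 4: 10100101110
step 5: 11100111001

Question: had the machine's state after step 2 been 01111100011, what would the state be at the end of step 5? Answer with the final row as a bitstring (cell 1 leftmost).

00010011000

state after step 2 := 01111100011
step 3: 11000001010
step 4: 10011101111
step 5: 00010011000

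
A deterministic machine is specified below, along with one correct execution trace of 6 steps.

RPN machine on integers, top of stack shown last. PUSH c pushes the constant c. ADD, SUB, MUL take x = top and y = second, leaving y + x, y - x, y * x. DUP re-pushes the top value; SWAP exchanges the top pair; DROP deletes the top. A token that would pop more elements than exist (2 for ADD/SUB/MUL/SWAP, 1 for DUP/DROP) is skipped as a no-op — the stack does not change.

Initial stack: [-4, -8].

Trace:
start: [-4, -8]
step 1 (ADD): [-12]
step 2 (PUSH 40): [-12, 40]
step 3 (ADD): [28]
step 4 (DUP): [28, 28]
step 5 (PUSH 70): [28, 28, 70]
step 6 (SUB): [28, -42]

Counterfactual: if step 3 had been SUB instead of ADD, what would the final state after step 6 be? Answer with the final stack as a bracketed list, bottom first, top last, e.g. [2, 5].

(re-executing from step 3 with the substitution; state before step 3: [-12, 40])
step 3 (SUB): [-52]
step 4 (DUP): [-52, -52]
step 5 (PUSH 70): [-52, -52, 70]
step 6 (SUB): [-52, -122]

[-52, -122]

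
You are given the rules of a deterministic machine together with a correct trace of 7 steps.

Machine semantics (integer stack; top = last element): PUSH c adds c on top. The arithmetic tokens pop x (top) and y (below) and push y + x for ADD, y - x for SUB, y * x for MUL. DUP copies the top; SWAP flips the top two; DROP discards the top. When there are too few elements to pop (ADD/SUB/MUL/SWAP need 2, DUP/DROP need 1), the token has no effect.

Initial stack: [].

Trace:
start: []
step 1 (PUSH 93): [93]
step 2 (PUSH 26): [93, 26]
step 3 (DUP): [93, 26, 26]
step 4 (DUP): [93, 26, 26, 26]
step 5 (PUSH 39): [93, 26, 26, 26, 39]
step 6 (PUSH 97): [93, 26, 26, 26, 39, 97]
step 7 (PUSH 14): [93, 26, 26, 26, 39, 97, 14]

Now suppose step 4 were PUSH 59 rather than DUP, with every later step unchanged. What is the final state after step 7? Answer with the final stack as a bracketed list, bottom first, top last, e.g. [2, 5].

[93, 26, 26, 59, 39, 97, 14]

(re-executing from step 4 with the substitution; state before step 4: [93, 26, 26])
step 4 (PUSH 59): [93, 26, 26, 59]
step 5 (PUSH 39): [93, 26, 26, 59, 39]
step 6 (PUSH 97): [93, 26, 26, 59, 39, 97]
step 7 (PUSH 14): [93, 26, 26, 59, 39, 97, 14]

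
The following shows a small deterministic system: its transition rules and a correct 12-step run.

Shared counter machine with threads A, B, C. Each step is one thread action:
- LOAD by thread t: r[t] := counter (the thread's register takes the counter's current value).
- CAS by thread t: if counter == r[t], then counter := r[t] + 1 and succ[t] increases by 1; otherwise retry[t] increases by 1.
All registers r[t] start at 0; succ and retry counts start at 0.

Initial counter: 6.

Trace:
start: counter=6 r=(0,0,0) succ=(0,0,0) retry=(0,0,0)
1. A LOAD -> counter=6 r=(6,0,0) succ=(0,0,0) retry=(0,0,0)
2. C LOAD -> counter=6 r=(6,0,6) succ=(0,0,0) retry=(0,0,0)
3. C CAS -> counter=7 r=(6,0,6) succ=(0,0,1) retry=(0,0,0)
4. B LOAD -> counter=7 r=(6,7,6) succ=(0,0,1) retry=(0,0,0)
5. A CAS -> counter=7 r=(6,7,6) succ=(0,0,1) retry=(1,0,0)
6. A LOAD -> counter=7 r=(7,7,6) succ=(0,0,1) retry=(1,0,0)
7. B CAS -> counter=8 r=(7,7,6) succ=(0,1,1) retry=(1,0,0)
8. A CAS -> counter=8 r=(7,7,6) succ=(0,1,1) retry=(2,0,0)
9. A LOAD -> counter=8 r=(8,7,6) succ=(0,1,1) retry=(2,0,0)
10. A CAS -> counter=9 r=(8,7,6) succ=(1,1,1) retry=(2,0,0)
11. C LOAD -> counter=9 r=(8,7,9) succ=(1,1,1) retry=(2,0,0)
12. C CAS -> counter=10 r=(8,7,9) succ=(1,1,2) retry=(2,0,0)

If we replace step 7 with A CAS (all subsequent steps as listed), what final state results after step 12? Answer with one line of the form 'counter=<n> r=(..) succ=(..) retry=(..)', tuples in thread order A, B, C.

counter=10 r=(8,7,9) succ=(2,0,2) retry=(2,0,0)

(re-executing from step 7 with the substitution; state before step 7: counter=7 r=(7,7,6) succ=(0,0,1) retry=(1,0,0))
7. A CAS -> counter=8 r=(7,7,6) succ=(1,0,1) retry=(1,0,0)
8. A CAS -> counter=8 r=(7,7,6) succ=(1,0,1) retry=(2,0,0)
9. A LOAD -> counter=8 r=(8,7,6) succ=(1,0,1) retry=(2,0,0)
10. A CAS -> counter=9 r=(8,7,6) succ=(2,0,1) retry=(2,0,0)
11. C LOAD -> counter=9 r=(8,7,9) succ=(2,0,1) retry=(2,0,0)
12. C CAS -> counter=10 r=(8,7,9) succ=(2,0,2) retry=(2,0,0)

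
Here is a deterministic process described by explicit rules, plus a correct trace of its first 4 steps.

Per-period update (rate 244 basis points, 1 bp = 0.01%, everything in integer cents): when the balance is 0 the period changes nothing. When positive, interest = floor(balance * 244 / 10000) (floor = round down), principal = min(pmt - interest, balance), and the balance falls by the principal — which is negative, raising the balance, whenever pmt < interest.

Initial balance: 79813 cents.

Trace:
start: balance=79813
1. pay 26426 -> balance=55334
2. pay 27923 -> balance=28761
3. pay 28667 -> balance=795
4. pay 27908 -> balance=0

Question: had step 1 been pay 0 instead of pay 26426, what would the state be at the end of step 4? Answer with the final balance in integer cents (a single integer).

1314

(re-executing from step 1 with the substitution; state before step 1: balance=79813)
1. pay 0 -> balance=81760
2. pay 27923 -> balance=55831
3. pay 28667 -> balance=28526
4. pay 27908 -> balance=1314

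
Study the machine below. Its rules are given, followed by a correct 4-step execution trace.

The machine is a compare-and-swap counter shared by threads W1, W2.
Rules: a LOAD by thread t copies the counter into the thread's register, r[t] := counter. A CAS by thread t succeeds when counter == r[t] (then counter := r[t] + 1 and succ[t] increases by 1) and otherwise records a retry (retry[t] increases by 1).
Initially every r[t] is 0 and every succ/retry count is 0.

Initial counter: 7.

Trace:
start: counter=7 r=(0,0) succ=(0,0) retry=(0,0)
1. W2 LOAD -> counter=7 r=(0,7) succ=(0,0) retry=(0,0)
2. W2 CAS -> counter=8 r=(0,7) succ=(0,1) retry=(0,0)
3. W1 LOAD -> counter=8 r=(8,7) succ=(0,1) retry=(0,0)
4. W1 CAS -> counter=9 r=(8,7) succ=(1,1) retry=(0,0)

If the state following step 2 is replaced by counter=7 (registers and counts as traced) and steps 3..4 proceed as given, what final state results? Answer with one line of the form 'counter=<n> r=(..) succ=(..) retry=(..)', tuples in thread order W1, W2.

state after step 2 := counter=7 r=(0,7) succ=(0,1) retry=(0,0)
3. W1 LOAD -> counter=7 r=(7,7) succ=(0,1) retry=(0,0)
4. W1 CAS -> counter=8 r=(7,7) succ=(1,1) retry=(0,0)

counter=8 r=(7,7) succ=(1,1) retry=(0,0)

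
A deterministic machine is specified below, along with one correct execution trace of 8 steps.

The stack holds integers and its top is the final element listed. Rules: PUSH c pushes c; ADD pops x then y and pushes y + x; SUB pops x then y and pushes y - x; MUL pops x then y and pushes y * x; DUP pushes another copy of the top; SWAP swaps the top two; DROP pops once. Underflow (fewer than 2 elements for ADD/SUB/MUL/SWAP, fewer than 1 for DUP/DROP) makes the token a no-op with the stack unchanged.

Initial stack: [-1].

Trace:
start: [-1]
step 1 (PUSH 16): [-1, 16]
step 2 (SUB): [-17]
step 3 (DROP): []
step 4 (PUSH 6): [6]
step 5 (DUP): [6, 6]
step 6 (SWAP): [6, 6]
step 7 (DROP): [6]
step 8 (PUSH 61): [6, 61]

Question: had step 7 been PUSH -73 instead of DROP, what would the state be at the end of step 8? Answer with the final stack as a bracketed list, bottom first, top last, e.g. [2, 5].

(re-executing from step 7 with the substitution; state before step 7: [6, 6])
step 7 (PUSH -73): [6, 6, -73]
step 8 (PUSH 61): [6, 6, -73, 61]

[6, 6, -73, 61]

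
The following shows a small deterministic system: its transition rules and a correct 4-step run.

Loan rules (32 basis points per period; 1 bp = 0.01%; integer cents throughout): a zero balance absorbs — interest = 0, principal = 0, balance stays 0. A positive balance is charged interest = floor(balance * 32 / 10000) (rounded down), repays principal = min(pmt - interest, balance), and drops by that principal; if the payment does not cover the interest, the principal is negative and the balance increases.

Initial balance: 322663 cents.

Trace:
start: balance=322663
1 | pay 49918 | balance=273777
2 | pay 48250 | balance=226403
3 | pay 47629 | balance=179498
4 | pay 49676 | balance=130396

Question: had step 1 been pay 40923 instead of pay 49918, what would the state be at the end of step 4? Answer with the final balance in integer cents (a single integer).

(re-executing from step 1 with the substitution; state before step 1: balance=322663)
1 | pay 40923 | balance=282772
2 | pay 48250 | balance=235426
3 | pay 47629 | balance=188550
4 | pay 49676 | balance=139477

139477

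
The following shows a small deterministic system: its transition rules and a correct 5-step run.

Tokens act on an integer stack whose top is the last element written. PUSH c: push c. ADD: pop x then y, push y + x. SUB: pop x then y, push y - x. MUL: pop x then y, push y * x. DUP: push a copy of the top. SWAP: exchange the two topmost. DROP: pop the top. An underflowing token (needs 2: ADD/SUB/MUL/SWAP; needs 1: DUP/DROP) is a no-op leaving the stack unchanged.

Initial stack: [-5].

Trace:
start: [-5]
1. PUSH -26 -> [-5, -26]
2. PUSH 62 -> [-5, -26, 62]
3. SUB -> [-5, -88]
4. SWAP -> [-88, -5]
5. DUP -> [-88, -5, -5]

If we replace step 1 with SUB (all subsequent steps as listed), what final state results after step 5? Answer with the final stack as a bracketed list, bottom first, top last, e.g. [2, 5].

(re-executing from step 1 with the substitution; state before step 1: [-5])
1. SUB -> [-5]
2. PUSH 62 -> [-5, 62]
3. SUB -> [-67]
4. SWAP -> [-67]
5. DUP -> [-67, -67]

[-67, -67]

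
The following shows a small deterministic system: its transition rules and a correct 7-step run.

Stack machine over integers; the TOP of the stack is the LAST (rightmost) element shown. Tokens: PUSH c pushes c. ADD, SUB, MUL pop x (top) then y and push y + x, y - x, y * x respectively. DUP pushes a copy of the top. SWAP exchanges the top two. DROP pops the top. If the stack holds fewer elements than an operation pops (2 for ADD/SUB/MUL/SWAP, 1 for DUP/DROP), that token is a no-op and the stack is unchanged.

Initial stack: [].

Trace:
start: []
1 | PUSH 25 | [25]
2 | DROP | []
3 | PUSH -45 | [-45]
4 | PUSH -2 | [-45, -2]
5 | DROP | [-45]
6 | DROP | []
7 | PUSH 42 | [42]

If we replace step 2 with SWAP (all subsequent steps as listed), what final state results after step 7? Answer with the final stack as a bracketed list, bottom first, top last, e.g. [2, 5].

[25, 42]

(re-executing from step 2 with the substitution; state before step 2: [25])
2 | SWAP | [25]
3 | PUSH -45 | [25, -45]
4 | PUSH -2 | [25, -45, -2]
5 | DROP | [25, -45]
6 | DROP | [25]
7 | PUSH 42 | [25, 42]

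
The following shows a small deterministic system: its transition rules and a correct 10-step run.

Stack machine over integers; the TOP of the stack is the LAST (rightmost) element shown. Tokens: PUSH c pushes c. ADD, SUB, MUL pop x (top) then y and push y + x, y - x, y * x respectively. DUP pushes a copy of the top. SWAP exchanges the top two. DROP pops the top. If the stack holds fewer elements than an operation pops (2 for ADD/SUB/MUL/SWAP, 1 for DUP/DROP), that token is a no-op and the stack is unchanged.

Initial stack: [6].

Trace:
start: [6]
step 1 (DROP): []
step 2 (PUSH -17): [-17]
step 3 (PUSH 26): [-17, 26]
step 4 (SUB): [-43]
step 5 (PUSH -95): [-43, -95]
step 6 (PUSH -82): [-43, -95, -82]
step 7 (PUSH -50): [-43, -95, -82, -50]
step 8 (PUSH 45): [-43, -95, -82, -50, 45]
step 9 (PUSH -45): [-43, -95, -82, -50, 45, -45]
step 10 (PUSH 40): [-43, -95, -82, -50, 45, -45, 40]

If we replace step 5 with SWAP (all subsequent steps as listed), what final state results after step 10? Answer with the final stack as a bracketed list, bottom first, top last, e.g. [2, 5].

(re-executing from step 5 with the substitution; state before step 5: [-43])
step 5 (SWAP): [-43]
step 6 (PUSH -82): [-43, -82]
step 7 (PUSH -50): [-43, -82, -50]
step 8 (PUSH 45): [-43, -82, -50, 45]
step 9 (PUSH -45): [-43, -82, -50, 45, -45]
step 10 (PUSH 40): [-43, -82, -50, 45, -45, 40]

[-43, -82, -50, 45, -45, 40]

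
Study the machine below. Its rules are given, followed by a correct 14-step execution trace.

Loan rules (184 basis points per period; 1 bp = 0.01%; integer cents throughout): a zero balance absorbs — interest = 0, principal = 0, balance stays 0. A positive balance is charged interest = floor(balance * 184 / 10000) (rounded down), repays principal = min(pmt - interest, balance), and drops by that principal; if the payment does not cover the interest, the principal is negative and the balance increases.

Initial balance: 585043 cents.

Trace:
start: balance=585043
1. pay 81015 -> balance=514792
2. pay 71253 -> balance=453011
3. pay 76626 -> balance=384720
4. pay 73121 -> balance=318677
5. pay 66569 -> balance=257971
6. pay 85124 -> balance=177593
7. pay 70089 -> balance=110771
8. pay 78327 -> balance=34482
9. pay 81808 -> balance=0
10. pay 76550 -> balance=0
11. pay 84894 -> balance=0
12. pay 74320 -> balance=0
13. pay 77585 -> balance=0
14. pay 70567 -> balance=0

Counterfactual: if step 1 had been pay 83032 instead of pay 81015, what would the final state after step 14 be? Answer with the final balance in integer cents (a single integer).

(re-executing from step 1 with the substitution; state before step 1: balance=585043)
1. pay 83032 -> balance=512775
2. pay 71253 -> balance=450957
3. pay 76626 -> balance=382628
4. pay 73121 -> balance=316547
5. pay 66569 -> balance=255802
6. pay 85124 -> balance=175384
7. pay 70089 -> balance=108522
8. pay 78327 -> balance=32191
9. pay 81808 -> balance=0
10. pay 76550 -> balance=0
11. pay 84894 -> balance=0
12. pay 74320 -> balance=0
13. pay 77585 -> balance=0
14. pay 70567 -> balance=0

0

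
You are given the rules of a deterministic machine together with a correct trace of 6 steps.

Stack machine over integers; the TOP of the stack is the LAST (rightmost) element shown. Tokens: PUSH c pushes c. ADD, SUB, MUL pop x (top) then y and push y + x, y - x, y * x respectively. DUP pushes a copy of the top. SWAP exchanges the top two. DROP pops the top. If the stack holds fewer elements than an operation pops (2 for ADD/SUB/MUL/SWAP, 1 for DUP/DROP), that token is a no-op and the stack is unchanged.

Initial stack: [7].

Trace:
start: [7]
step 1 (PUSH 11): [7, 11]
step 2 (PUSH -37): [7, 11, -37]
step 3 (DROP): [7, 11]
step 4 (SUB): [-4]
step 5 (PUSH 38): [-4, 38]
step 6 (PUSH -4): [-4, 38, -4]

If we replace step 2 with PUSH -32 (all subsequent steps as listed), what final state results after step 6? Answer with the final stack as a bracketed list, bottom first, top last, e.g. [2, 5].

[-4, 38, -4]

(re-executing from step 2 with the substitution; state before step 2: [7, 11])
step 2 (PUSH -32): [7, 11, -32]
step 3 (DROP): [7, 11]
step 4 (SUB): [-4]
step 5 (PUSH 38): [-4, 38]
step 6 (PUSH -4): [-4, 38, -4]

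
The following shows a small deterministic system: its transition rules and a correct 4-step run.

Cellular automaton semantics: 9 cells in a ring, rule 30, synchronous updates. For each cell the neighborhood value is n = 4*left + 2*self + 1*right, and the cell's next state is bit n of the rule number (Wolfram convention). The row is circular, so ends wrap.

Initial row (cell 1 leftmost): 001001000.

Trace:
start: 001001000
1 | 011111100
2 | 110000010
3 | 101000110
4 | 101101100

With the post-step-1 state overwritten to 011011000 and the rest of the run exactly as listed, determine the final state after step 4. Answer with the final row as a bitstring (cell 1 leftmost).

state after step 1 := 011011000
2 | 110010100
3 | 101110111
4 | 001000100

001000100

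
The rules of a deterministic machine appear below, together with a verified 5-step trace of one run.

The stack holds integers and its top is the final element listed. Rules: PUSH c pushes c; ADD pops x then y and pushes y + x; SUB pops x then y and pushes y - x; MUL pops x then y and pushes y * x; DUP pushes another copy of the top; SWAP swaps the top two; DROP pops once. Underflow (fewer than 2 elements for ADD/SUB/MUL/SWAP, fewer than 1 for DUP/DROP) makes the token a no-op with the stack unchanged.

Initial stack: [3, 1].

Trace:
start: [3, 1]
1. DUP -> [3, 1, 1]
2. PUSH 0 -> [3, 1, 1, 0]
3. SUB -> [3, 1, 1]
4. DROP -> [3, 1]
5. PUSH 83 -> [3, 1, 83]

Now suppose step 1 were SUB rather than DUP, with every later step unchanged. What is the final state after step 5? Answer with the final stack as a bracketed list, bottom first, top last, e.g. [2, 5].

[83]

(re-executing from step 1 with the substitution; state before step 1: [3, 1])
1. SUB -> [2]
2. PUSH 0 -> [2, 0]
3. SUB -> [2]
4. DROP -> []
5. PUSH 83 -> [83]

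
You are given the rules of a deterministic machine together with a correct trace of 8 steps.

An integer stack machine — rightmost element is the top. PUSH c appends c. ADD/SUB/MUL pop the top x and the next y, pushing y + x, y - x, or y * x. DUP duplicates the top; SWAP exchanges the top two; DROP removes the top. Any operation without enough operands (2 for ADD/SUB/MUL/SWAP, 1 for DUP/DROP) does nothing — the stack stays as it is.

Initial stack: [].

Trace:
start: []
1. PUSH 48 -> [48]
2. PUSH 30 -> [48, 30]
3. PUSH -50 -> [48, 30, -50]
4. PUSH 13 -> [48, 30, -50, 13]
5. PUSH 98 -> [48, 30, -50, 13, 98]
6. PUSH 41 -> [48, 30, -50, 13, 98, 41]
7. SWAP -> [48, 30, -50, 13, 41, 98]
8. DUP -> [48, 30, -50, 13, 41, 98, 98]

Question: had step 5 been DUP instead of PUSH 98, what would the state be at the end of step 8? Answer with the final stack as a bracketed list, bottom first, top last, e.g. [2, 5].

(re-executing from step 5 with the substitution; state before step 5: [48, 30, -50, 13])
5. DUP -> [48, 30, -50, 13, 13]
6. PUSH 41 -> [48, 30, -50, 13, 13, 41]
7. SWAP -> [48, 30, -50, 13, 41, 13]
8. DUP -> [48, 30, -50, 13, 41, 13, 13]

[48, 30, -50, 13, 41, 13, 13]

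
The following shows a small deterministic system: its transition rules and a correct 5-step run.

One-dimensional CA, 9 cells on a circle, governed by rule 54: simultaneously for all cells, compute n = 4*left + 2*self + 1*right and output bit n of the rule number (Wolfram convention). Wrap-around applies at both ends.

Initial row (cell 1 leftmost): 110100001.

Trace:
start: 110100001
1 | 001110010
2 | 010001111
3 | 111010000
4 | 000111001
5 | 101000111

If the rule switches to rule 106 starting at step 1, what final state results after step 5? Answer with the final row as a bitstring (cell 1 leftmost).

100110100

(re-executing steps 1..5 under rule 106; state before step 1: 110100001)
1 | 011000011
2 | 111000111
3 | 001001100
4 | 010011100
5 | 100110100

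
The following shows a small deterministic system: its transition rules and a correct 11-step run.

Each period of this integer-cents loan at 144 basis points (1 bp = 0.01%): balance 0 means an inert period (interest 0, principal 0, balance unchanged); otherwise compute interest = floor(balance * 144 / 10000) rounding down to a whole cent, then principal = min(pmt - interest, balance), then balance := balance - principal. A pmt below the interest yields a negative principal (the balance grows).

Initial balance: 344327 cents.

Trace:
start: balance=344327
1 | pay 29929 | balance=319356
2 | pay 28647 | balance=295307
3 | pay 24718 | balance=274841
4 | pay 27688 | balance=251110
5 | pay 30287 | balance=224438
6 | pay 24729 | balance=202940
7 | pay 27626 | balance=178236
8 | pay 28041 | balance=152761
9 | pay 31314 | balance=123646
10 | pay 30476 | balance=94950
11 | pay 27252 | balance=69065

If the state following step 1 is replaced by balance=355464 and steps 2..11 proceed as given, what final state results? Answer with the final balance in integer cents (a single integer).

110723

state after step 1 := balance=355464
2 | pay 28647 | balance=331935
3 | pay 24718 | balance=311996
4 | pay 27688 | balance=288800
5 | pay 30287 | balance=262671
6 | pay 24729 | balance=241724
7 | pay 27626 | balance=217578
8 | pay 28041 | balance=192670
9 | pay 31314 | balance=164130
10 | pay 30476 | balance=136017
11 | pay 27252 | balance=110723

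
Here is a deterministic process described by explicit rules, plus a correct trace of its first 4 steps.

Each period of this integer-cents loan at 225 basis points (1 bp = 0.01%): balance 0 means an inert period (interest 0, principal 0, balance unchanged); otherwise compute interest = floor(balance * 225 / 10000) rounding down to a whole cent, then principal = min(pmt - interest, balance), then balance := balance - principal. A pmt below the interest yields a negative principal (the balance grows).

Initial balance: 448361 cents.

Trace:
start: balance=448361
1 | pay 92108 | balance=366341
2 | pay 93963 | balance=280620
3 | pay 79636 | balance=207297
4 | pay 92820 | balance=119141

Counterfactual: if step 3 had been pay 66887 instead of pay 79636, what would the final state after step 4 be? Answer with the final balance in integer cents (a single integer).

(re-executing from step 3 with the substitution; state before step 3: balance=280620)
3 | pay 66887 | balance=220046
4 | pay 92820 | balance=132177

132177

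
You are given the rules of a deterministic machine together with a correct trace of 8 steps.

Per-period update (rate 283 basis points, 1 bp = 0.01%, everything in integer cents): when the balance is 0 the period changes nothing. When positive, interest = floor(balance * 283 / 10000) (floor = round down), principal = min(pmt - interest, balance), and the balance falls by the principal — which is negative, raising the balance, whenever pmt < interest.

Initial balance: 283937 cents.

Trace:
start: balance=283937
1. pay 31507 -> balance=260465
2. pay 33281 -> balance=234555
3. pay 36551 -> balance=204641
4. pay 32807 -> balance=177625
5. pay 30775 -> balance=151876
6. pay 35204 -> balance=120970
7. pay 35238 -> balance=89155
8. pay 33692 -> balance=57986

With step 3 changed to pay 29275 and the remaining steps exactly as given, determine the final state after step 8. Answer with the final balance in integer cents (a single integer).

66351

(re-executing from step 3 with the substitution; state before step 3: balance=234555)
3. pay 29275 -> balance=211917
4. pay 32807 -> balance=185107
5. pay 30775 -> balance=159570
6. pay 35204 -> balance=128881
7. pay 35238 -> balance=97290
8. pay 33692 -> balance=66351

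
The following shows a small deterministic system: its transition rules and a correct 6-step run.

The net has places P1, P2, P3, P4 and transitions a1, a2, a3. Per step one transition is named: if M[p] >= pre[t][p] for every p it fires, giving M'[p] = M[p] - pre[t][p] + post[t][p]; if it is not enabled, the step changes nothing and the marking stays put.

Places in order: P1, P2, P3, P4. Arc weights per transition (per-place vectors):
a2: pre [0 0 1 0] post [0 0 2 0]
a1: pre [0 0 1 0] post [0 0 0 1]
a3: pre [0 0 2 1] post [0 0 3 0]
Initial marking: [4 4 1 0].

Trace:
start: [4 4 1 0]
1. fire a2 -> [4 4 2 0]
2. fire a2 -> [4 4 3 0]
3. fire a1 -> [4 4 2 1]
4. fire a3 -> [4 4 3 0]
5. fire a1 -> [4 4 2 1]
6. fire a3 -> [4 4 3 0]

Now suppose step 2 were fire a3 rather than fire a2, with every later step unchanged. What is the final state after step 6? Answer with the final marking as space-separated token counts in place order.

(re-executing from step 2 with the substitution; state before step 2: [4 4 2 0])
2. fire a3 -> [4 4 2 0]
3. fire a1 -> [4 4 1 1]
4. fire a3 -> [4 4 1 1]
5. fire a1 -> [4 4 0 2]
6. fire a3 -> [4 4 0 2]

4 4 0 2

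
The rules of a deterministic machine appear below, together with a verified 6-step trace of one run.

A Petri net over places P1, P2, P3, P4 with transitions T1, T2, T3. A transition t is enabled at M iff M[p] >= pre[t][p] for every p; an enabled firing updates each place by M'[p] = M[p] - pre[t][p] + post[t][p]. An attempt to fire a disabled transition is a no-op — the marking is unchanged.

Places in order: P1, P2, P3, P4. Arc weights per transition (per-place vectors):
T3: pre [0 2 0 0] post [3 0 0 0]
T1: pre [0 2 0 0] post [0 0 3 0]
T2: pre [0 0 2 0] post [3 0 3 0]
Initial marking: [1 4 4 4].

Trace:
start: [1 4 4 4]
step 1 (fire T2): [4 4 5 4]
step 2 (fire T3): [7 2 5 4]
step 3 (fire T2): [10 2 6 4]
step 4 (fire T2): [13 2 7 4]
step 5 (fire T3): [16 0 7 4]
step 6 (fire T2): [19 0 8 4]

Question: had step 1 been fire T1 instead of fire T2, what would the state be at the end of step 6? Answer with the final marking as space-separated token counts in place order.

13 0 10 4

(re-executing from step 1 with the substitution; state before step 1: [1 4 4 4])
step 1 (fire T1): [1 2 7 4]
step 2 (fire T3): [4 0 7 4]
step 3 (fire T2): [7 0 8 4]
step 4 (fire T2): [10 0 9 4]
step 5 (fire T3): [10 0 9 4]
step 6 (fire T2): [13 0 10 4]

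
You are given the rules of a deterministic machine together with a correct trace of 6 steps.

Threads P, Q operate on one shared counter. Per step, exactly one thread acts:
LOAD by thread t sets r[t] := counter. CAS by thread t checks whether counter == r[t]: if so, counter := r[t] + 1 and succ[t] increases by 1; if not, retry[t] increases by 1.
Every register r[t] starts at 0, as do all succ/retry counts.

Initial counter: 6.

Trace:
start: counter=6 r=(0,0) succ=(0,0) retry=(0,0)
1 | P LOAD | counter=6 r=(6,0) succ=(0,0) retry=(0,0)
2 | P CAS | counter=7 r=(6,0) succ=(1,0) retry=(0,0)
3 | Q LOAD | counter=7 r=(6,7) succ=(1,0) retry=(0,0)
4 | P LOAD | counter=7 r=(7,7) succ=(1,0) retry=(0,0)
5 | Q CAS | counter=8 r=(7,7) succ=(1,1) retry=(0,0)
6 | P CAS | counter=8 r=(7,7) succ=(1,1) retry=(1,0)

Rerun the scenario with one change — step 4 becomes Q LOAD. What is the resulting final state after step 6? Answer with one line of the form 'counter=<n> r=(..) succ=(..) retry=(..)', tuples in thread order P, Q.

(re-executing from step 4 with the substitution; state before step 4: counter=7 r=(6,7) succ=(1,0) retry=(0,0))
4 | Q LOAD | counter=7 r=(6,7) succ=(1,0) retry=(0,0)
5 | Q CAS | counter=8 r=(6,7) succ=(1,1) retry=(0,0)
6 | P CAS | counter=8 r=(6,7) succ=(1,1) retry=(1,0)

counter=8 r=(6,7) succ=(1,1) retry=(1,0)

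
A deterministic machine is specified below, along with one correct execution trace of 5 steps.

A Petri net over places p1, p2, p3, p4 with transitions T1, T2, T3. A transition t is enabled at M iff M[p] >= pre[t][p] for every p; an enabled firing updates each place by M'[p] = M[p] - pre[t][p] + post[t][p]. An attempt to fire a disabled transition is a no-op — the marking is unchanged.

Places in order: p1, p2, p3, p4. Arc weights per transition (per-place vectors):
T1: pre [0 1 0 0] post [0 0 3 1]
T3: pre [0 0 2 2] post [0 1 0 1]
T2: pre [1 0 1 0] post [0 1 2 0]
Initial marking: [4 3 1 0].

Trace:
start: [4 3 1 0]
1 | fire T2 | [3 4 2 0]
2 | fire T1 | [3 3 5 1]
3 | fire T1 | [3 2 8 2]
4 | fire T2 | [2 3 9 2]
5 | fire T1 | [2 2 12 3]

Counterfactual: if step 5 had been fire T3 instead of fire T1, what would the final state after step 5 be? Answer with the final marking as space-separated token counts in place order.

2 4 7 1

(re-executing from step 5 with the substitution; state before step 5: [2 3 9 2])
5 | fire T3 | [2 4 7 1]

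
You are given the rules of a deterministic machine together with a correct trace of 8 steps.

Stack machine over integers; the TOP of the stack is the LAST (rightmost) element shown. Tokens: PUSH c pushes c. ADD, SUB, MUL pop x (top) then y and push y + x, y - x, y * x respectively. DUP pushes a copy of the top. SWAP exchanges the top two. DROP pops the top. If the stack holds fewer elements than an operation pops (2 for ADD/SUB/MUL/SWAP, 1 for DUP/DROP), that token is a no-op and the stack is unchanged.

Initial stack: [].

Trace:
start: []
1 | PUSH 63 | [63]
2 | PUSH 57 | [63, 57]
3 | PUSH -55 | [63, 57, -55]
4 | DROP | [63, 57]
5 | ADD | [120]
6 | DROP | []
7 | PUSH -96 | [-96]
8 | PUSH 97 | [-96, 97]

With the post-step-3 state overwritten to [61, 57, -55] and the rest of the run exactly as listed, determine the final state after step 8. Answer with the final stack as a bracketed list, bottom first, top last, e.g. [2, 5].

[-96, 97]

state after step 3 := [61, 57, -55]
4 | DROP | [61, 57]
5 | ADD | [118]
6 | DROP | []
7 | PUSH -96 | [-96]
8 | PUSH 97 | [-96, 97]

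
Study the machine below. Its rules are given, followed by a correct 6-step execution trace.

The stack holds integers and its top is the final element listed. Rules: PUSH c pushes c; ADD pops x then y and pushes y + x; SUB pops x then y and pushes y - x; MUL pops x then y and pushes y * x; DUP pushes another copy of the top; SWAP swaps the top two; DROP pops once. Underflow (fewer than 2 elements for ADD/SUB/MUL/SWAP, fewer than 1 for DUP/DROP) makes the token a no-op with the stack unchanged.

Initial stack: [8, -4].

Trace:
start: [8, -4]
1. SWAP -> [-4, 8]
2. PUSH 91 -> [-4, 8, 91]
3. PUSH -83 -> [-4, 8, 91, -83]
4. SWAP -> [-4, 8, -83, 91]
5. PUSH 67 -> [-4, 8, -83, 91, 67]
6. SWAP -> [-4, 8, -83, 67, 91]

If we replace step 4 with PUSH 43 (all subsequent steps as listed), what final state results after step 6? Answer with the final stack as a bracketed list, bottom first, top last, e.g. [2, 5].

[-4, 8, 91, -83, 67, 43]

(re-executing from step 4 with the substitution; state before step 4: [-4, 8, 91, -83])
4. PUSH 43 -> [-4, 8, 91, -83, 43]
5. PUSH 67 -> [-4, 8, 91, -83, 43, 67]
6. SWAP -> [-4, 8, 91, -83, 67, 43]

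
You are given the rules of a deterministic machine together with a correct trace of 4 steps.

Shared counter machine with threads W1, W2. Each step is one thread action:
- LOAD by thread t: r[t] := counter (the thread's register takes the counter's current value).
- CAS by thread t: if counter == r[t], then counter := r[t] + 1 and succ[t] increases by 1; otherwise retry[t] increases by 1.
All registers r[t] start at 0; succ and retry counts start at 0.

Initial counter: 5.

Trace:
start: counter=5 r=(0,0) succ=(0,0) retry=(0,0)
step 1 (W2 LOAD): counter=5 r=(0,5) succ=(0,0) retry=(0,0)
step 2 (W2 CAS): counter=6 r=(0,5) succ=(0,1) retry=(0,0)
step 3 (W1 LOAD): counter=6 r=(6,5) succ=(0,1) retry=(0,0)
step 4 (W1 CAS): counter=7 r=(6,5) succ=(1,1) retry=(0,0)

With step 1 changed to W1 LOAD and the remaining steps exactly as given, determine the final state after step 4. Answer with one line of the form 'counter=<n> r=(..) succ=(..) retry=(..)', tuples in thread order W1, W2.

counter=6 r=(5,0) succ=(1,0) retry=(0,1)

(re-executing from step 1 with the substitution; state before step 1: counter=5 r=(0,0) succ=(0,0) retry=(0,0))
step 1 (W1 LOAD): counter=5 r=(5,0) succ=(0,0) retry=(0,0)
step 2 (W2 CAS): counter=5 r=(5,0) succ=(0,0) retry=(0,1)
step 3 (W1 LOAD): counter=5 r=(5,0) succ=(0,0) retry=(0,1)
step 4 (W1 CAS): counter=6 r=(5,0) succ=(1,0) retry=(0,1)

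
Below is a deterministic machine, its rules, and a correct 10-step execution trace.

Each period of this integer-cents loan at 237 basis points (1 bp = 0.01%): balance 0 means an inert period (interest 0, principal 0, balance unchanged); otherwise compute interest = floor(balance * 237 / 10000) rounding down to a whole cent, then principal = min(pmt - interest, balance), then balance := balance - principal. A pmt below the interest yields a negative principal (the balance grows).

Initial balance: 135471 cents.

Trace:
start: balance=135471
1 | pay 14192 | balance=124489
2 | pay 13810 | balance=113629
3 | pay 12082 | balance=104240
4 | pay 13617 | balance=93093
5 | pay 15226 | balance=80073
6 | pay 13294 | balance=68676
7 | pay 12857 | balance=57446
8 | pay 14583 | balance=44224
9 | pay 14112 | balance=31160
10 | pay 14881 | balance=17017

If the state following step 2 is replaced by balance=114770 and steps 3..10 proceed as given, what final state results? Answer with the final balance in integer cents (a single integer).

18393

state after step 2 := balance=114770
3 | pay 12082 | balance=105408
4 | pay 13617 | balance=94289
5 | pay 15226 | balance=81297
6 | pay 13294 | balance=69929
7 | pay 12857 | balance=58729
8 | pay 14583 | balance=45537
9 | pay 14112 | balance=32504
10 | pay 14881 | balance=18393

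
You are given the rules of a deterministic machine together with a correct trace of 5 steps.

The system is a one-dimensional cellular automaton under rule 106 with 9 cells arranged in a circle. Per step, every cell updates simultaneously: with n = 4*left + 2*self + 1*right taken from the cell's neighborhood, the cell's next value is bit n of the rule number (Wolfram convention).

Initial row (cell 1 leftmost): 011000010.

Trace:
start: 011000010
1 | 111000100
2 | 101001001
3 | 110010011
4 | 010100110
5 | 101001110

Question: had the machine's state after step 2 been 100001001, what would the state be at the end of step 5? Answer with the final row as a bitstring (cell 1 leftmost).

state after step 2 := 100001001
3 | 100010011
4 | 100100110
5 | 001001111

001001111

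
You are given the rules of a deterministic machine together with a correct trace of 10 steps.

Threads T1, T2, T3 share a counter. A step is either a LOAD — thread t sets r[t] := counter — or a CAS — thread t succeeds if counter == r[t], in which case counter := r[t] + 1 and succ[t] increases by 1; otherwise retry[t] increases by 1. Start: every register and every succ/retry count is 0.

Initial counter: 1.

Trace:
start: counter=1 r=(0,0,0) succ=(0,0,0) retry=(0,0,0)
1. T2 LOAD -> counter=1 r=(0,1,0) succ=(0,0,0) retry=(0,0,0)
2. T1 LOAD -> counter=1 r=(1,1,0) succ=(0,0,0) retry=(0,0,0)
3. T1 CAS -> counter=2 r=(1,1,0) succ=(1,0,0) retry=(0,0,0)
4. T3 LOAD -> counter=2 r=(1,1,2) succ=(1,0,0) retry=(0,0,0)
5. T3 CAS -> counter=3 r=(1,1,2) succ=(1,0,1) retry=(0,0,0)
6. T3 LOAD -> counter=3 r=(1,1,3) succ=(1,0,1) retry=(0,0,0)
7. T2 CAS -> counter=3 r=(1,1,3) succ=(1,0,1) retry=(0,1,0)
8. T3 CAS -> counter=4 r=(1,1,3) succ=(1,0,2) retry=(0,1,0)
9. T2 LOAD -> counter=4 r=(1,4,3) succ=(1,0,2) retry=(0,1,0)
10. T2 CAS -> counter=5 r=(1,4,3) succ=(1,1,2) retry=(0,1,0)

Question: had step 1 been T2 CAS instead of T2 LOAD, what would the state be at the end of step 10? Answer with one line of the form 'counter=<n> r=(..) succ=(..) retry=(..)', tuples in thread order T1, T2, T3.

(re-executing from step 1 with the substitution; state before step 1: counter=1 r=(0,0,0) succ=(0,0,0) retry=(0,0,0))
1. T2 CAS -> counter=1 r=(0,0,0) succ=(0,0,0) retry=(0,1,0)
2. T1 LOAD -> counter=1 r=(1,0,0) succ=(0,0,0) retry=(0,1,0)
3. T1 CAS -> counter=2 r=(1,0,0) succ=(1,0,0) retry=(0,1,0)
4. T3 LOAD -> counter=2 r=(1,0,2) succ=(1,0,0) retry=(0,1,0)
5. T3 CAS -> counter=3 r=(1,0,2) succ=(1,0,1) retry=(0,1,0)
6. T3 LOAD -> counter=3 r=(1,0,3) succ=(1,0,1) retry=(0,1,0)
7. T2 CAS -> counter=3 r=(1,0,3) succ=(1,0,1) retry=(0,2,0)
8. T3 CAS -> counter=4 r=(1,0,3) succ=(1,0,2) retry=(0,2,0)
9. T2 LOAD -> counter=4 r=(1,4,3) succ=(1,0,2) retry=(0,2,0)
10. T2 CAS -> counter=5 r=(1,4,3) succ=(1,1,2) retry=(0,2,0)

counter=5 r=(1,4,3) succ=(1,1,2) retry=(0,2,0)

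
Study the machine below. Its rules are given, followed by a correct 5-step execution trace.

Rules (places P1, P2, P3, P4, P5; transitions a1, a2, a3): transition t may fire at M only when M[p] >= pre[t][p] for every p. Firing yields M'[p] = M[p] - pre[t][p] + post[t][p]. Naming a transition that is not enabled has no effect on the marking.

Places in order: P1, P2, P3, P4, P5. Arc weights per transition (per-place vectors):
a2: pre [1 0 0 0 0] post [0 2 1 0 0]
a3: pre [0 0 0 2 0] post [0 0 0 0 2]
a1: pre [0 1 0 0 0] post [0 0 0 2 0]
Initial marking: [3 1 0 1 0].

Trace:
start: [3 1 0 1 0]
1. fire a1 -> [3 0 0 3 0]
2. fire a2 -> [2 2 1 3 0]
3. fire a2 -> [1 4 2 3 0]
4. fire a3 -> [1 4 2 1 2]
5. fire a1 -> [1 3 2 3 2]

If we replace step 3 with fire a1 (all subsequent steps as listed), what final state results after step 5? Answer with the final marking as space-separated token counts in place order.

2 0 1 5 2

(re-executing from step 3 with the substitution; state before step 3: [2 2 1 3 0])
3. fire a1 -> [2 1 1 5 0]
4. fire a3 -> [2 1 1 3 2]
5. fire a1 -> [2 0 1 5 2]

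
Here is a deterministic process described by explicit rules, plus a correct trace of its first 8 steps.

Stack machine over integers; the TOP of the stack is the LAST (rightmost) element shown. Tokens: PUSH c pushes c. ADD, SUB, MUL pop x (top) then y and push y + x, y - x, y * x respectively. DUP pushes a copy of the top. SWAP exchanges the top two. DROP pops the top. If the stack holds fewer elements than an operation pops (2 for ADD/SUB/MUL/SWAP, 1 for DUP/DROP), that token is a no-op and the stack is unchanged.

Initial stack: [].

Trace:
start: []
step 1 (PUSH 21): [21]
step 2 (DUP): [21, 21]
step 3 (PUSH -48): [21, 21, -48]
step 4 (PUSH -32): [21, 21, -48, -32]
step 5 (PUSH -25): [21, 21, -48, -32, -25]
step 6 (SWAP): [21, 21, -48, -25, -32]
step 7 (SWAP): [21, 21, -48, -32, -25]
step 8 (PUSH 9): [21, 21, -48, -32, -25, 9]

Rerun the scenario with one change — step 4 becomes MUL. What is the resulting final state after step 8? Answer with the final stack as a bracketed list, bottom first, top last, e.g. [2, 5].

(re-executing from step 4 with the substitution; state before step 4: [21, 21, -48])
step 4 (MUL): [21, -1008]
step 5 (PUSH -25): [21, -1008, -25]
step 6 (SWAP): [21, -25, -1008]
step 7 (SWAP): [21, -1008, -25]
step 8 (PUSH 9): [21, -1008, -25, 9]

[21, -1008, -25, 9]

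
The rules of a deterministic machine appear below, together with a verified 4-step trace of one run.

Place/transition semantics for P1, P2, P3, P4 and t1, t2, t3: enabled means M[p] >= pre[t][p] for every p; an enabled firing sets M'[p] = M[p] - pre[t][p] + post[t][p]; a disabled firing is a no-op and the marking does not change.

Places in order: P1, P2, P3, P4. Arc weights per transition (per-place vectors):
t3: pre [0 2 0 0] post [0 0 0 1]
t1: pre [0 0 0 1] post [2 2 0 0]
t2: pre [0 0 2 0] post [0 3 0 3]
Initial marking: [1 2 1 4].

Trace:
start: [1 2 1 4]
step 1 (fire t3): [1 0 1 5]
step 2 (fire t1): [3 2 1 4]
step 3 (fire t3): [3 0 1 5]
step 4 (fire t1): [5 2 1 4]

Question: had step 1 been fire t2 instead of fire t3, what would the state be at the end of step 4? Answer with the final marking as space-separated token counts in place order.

(re-executing from step 1 with the substitution; state before step 1: [1 2 1 4])
step 1 (fire t2): [1 2 1 4]
step 2 (fire t1): [3 4 1 3]
step 3 (fire t3): [3 2 1 4]
step 4 (fire t1): [5 4 1 3]

5 4 1 3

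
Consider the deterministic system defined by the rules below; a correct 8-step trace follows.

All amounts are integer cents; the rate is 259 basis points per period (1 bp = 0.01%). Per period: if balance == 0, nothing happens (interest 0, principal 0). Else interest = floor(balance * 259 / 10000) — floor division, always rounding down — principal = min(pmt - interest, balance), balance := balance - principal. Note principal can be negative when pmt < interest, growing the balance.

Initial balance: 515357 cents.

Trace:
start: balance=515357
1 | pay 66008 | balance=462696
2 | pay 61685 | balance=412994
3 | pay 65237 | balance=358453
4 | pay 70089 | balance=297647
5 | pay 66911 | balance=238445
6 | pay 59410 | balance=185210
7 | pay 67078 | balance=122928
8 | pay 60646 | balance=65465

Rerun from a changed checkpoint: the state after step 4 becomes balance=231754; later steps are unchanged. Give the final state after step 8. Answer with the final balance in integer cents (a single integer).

0

state after step 4 := balance=231754
5 | pay 66911 | balance=170845
6 | pay 59410 | balance=115859
7 | pay 67078 | balance=51781
8 | pay 60646 | balance=0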